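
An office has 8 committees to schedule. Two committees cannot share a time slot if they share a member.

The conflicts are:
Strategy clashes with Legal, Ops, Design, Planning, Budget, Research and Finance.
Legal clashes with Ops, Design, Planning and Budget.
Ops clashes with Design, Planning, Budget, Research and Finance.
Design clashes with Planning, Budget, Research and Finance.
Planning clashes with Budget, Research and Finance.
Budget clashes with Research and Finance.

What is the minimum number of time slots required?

Strategy, Legal, Ops, Design, Planning, Budget are mutually in conflict, so at least 6 time slots are needed.
6 time slots suffice: time slot 1 → {Ops}; time slot 2 → {Strategy}; time slot 3 → {Budget}; time slot 4 → {Design}; time slot 5 → {Planning}; time slot 6 → {Legal, Research, Finance}. Each listed conflict is separated.

6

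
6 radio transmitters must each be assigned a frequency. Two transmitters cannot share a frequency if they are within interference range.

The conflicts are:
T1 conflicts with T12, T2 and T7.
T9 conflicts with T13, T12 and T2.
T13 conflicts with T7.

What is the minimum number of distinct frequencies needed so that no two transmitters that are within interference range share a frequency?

3

The cycle T1-T7-T13-T9-T12-T1 has odd length 5, so it cannot be 2-colored; at least 3 frequencies are needed.
3 frequencies suffice: frequency 1 → {T1, T9}; frequency 2 → {T13, T12, T2}; frequency 3 → {T7}. Every pair that conflicts lands in different frequencies.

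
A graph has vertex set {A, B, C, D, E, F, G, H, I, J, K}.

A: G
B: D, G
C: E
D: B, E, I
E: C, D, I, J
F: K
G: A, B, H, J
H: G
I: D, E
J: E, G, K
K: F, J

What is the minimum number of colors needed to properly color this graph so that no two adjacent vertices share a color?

D, E, I are pairwise adjacent, so at least 3 colors are needed.
One proper 3-coloring: A=blue, B=green, C=blue, D=blue, E=red, F=blue, G=red, H=blue, I=green, J=blue, K=red. Every edge joins two different colors.

3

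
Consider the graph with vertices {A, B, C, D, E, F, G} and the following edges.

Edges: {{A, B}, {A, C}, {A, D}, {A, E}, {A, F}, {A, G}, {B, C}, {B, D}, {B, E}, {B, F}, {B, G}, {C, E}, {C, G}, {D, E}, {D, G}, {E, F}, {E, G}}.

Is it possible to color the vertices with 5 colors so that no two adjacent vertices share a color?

The chromatic number is 5. A, B, D, E, G are mutually adjacent (a clique of size 5), so at least 5 colors are needed.
5 colors suffice: color 1 → {A}; color 2 → {E}; color 3 → {B}; color 4 → {F, G}; color 5 → {C, D}.
That is already a proper 5-coloring.

Yes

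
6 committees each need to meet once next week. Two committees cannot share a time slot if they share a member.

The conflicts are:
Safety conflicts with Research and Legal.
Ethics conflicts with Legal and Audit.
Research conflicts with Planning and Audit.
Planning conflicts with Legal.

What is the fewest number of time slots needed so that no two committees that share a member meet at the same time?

The cycle Ethics-Legal-Planning-Research-Audit-Ethics has odd length 5, so it cannot be 2-colored; at least 3 time slots are needed.
Using 3 time slots: Safety=2, Ethics=2, Research=1, Planning=2, Legal=1, Audit=3. Every pair that conflicts lands in different time slots.

3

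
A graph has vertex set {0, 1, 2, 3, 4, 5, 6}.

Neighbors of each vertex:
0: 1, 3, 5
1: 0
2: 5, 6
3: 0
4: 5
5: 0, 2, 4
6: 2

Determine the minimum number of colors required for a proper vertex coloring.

4 and 5 are adjacent, so at least 2 colors are needed.
2 colors suffice: 0=red, 1=blue, 2=red, 3=blue, 4=red, 5=blue, 6=blue. No two adjacent vertices share a color.

2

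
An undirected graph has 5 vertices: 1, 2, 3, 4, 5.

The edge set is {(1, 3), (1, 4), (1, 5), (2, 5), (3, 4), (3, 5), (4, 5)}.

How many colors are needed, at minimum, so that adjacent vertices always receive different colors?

1, 3, 4, 5 are pairwise adjacent (a clique of size 4), so at least 4 colors are needed.
4 colors suffice: color a → {5}; color b → {2, 3}; color c → {1}; color d → {4}. Every edge joins two different colors.

4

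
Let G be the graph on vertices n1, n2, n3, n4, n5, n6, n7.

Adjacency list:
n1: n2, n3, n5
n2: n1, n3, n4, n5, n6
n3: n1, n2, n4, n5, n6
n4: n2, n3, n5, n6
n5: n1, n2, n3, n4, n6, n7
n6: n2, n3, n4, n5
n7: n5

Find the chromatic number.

5

n2, n3, n4, n5, n6 are pairwise adjacent (a clique of size 5), so at least 5 colors are needed.
5 colors suffice: color red → {n5}; color blue → {n3, n7}; color green → {n2}; color yellow → {n1, n6}; color purple → {n4}. Each edge has distinct colors on its endpoints.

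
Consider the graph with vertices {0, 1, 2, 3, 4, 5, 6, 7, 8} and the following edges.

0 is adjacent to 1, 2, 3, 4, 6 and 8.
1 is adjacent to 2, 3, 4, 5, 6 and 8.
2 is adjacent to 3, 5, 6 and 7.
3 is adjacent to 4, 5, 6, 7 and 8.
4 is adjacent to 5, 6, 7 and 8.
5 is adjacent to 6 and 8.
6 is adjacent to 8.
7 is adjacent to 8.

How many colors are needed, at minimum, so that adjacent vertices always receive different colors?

1, 3, 4, 5, 6, 8 are pairwise adjacent (a clique of size 6), so at least 6 colors are needed.
6 colors suffice: 0=f, 1=e, 2=b, 3=a, 4=b, 5=f, 6=c, 7=c, 8=d. Each edge has distinct colors on its endpoints.

6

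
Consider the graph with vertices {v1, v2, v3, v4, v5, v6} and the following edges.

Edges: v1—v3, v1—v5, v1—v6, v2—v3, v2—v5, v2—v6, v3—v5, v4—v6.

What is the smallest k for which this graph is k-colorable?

v1, v3, v5 are mutually adjacent, so at least 3 colors are needed.
One proper 3-coloring: v1=R, v2=R, v3=B, v4=R, v5=G, v6=B. No two adjacent vertices share a color.

3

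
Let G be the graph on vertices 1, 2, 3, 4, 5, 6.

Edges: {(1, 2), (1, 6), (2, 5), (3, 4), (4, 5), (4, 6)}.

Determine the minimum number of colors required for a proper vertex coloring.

The cycle 4-6-1-2-5-4 has odd length 5, so it cannot be 2-colored; at least 3 colors are needed.
3 colors suffice: 1=red, 2=blue, 3=blue, 4=red, 5=green, 6=blue. No two adjacent vertices share a color.

3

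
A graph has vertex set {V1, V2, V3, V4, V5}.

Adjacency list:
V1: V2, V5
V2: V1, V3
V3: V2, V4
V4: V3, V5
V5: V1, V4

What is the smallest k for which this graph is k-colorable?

3

The cycle V4-V3-V2-V1-V5-V4 has odd length 5, so it cannot be 2-colored; at least 3 colors are needed.
3 colors suffice: color 1 → {V2, V4}; color 2 → {V1, V3}; color 3 → {V5}. Each edge has distinct colors on its endpoints.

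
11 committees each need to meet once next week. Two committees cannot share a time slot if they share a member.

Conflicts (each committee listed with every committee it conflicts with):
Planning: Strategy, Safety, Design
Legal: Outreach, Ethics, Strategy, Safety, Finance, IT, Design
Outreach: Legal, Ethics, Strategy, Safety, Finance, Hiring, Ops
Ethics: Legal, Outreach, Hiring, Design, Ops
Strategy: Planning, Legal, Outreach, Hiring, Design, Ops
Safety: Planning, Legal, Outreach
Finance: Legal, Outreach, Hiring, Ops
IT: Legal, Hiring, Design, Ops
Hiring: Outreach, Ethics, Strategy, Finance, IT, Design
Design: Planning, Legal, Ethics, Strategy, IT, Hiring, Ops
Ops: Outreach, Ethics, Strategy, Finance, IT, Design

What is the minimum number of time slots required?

3

Planning, Strategy, Design all conflict with each other, so at least 3 time slots are needed.
3 time slots suffice: time slot 1 → {Outreach, Design}; time slot 2 → {Planning, Legal, Hiring, Ops}; time slot 3 → {Ethics, Strategy, Safety, Finance, IT}. No two conflicting committees share a time slot.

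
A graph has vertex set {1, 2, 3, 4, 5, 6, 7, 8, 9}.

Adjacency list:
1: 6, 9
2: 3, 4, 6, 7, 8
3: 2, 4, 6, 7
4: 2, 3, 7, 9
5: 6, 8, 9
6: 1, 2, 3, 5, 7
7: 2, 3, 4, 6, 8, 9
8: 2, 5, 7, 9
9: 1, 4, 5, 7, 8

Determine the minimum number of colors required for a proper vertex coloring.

4

2, 3, 6, 7 form a clique, so at least 4 colors are needed.
4 colors suffice: color a → {1, 5, 7}; color b → {4, 6, 8}; color c → {2, 9}; color d → {3}. No two adjacent vertices share a color.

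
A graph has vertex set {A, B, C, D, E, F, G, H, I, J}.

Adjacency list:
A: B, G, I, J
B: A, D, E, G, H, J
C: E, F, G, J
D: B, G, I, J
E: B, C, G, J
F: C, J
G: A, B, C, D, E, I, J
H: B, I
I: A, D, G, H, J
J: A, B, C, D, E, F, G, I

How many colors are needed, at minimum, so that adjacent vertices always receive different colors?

4

D, G, I, J are pairwise adjacent (a clique of size 4), so at least 4 colors are needed.
A valid assignment using 4 colors: A=4, B=3, C=3, D=4, E=4, F=2, G=2, H=1, I=3, J=1. Every edge joins two different colors.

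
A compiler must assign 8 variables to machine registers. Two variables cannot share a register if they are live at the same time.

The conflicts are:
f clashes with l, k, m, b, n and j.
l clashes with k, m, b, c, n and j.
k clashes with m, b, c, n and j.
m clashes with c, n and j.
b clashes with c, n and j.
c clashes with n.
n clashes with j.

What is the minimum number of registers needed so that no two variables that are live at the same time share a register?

6

f, l, k, b, n, j are mutually in conflict, so at least 6 registers are needed.
6 registers suffice: register 1 → {n}; register 2 → {l}; register 3 → {k}; register 4 → {m, b}; register 5 → {c, j}; register 6 → {f}. No two conflicting variables share a register.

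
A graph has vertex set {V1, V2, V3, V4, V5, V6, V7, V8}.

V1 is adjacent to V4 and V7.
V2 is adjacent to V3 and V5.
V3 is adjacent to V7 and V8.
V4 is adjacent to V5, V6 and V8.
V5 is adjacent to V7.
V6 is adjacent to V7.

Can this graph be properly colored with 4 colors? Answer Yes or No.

Yes

The chromatic number is 3. The cycle V3-V7-V6-V4-V8-V3 has odd length 5, so it cannot be 2-colored; at least 3 colors are needed.
One proper 3-coloring: V1=blue, V2=red, V3=blue, V4=red, V5=blue, V6=blue, V7=red, V8=green.
Since 4 ≥ 3, a proper 4-coloring certainly exists.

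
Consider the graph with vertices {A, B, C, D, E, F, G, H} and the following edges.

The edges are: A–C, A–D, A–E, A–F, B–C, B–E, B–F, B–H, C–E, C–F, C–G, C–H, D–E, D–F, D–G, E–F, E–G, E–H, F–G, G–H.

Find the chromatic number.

4

C, E, G, H are mutually adjacent (a clique of size 4), so at least 4 colors are needed.
4 colors suffice: A=4, B=4, C=2, D=2, E=1, F=3, G=4, H=3. Every edge joins two different colors.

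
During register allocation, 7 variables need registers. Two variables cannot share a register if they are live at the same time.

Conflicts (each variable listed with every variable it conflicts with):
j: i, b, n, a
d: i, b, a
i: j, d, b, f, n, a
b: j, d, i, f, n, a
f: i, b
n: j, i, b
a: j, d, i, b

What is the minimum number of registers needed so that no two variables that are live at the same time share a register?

j, i, b, n all conflict with each other, so at least 4 registers are needed.
4 registers suffice: register 1 → {i}; register 2 → {b}; register 3 → {j, d, f}; register 4 → {n, a}. Every pair that conflicts lands in different registers.

4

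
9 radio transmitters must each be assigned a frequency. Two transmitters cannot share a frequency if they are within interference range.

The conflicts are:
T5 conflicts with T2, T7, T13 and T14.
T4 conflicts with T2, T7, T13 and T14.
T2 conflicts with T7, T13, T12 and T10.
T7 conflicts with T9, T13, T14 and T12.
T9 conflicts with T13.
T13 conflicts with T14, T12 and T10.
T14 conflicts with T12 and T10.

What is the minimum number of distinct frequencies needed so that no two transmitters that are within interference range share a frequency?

4

T5, T2, T7, T13 are mutually in conflict, so at least 4 frequencies are needed.
4 frequencies suffice: T5=4, T4=4, T2=3, T7=2, T9=3, T13=1, T14=3, T12=4, T10=2. No two conflicting transmitters share a frequency.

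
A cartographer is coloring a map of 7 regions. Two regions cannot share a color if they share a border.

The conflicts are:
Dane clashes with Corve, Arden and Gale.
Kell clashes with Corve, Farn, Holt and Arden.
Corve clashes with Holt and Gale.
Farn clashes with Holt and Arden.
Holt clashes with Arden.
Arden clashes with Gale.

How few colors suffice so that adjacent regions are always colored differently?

4

Kell, Farn, Holt, Arden pairwise conflict, so at least 4 colors are needed.
4 colors suffice: color 1 → {Corve, Arden}; color 2 → {Dane, Holt}; color 3 → {Kell, Gale}; color 4 → {Farn}. Each listed conflict is separated.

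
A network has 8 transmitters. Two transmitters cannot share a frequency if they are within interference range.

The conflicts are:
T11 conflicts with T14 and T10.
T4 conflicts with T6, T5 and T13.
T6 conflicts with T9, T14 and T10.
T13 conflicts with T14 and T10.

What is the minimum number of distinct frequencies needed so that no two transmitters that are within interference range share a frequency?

2

T4 and T5 conflict, so at least 2 frequencies are needed.
2 frequencies suffice: frequency 1 → {T11, T6, T5, T13}; frequency 2 → {T4, T9, T14, T10}. No two conflicting transmitters share a frequency.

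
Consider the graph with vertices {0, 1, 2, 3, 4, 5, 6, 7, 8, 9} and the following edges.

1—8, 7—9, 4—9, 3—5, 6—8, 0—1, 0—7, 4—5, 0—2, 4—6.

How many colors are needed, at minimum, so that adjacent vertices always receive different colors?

The cycle 7-0-1-8-6-4-9-7 has odd length 7, so it cannot be 2-colored; at least 3 colors are needed.
One proper 3-coloring: 0=a, 1=b, 2=b, 3=a, 4=a, 5=b, 6=b, 7=c, 8=a, 9=b. Every edge joins two different colors.

3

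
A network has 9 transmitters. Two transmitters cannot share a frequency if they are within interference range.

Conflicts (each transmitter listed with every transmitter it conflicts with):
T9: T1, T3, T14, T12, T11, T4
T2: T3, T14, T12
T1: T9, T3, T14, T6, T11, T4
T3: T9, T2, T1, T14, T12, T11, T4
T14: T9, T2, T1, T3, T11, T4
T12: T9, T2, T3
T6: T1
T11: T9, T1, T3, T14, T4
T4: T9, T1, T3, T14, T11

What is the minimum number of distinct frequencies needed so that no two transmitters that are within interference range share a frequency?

T9, T1, T3, T14, T11, T4 pairwise conflict, so at least 6 frequencies are needed.
A valid assignment using 6 frequencies: T9=2, T2=2, T1=3, T3=1, T14=4, T12=3, T6=1, T11=6, T4=5. Each listed conflict is separated.

6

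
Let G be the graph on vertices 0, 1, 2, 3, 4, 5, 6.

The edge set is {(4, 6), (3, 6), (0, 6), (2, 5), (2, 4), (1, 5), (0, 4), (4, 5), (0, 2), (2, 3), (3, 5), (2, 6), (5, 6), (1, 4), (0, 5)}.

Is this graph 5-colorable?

Yes

The chromatic number is 5. 0, 2, 4, 5, 6 are pairwise adjacent (a clique of size 5), so at least 5 colors are needed.
One proper 5-coloring: 0=purple, 1=blue, 2=green, 3=yellow, 4=yellow, 5=red, 6=blue.
That is already a proper 5-coloring.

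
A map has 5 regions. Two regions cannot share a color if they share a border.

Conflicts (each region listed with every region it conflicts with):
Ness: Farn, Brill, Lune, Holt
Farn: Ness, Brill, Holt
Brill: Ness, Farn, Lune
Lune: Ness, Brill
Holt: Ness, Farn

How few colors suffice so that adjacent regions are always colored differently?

Ness, Farn, Holt pairwise conflict, so at least 3 colors are needed.
3 colors suffice: color 1 → {Ness}; color 2 → {Farn, Lune}; color 3 → {Brill, Holt}. No two conflicting regions share a color.

3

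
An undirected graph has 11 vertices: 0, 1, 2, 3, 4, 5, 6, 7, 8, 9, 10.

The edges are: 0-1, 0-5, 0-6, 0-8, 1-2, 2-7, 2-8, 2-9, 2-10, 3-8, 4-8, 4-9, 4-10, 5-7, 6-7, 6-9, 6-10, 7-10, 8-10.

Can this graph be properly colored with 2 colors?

No

2, 8, 10 are mutually adjacent, so at least 3 colors are needed.
So 2 colors are not enough.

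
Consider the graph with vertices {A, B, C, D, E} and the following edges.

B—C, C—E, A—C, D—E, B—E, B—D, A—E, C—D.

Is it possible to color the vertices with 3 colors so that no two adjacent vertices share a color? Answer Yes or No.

No

B, C, D, E are pairwise adjacent (a clique of size 4), so at least 4 colors are needed.
So 3 colors are not enough.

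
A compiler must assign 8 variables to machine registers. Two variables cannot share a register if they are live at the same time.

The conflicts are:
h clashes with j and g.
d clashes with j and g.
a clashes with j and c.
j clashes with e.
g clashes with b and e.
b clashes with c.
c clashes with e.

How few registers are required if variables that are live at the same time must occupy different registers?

a and j conflict, so at least 2 registers are needed.
2 registers suffice: register 1 → {j, g, c}; register 2 → {h, d, a, b, e}. Each listed conflict is separated.

2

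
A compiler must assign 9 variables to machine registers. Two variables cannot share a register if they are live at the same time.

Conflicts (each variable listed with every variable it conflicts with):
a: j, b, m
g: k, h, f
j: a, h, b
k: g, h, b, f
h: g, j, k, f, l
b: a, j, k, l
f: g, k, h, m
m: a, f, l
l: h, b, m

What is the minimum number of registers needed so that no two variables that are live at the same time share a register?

4

g, k, h, f pairwise conflict, so at least 4 registers are needed.
4 registers suffice: register 1 → {h, b, m}; register 2 → {a, f, l}; register 3 → {j, k}; register 4 → {g}. Each listed conflict is separated.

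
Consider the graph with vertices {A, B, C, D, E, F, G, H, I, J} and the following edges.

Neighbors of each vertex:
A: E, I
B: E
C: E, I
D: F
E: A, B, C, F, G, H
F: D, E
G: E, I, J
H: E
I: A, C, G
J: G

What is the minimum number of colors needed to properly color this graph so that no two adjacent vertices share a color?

2

B and E are adjacent, so at least 2 colors are needed.
One proper 2-coloring: A=2, B=2, C=2, D=1, E=1, F=2, G=2, H=2, I=1, J=1. No two adjacent vertices share a color.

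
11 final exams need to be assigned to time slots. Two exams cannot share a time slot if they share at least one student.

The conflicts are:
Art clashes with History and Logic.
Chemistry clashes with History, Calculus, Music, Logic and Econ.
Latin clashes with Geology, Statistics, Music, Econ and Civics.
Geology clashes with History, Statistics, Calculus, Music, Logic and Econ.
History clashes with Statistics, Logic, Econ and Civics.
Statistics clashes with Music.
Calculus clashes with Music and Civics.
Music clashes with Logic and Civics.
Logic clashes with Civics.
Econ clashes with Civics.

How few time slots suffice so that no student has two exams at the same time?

Latin, Geology, Statistics, Music are mutually in conflict, so at least 4 time slots are needed.
Using 4 time slots: Art=1, Chemistry=1, Latin=4, Geology=1, History=2, Statistics=3, Calculus=3, Music=2, Logic=3, Econ=3, Civics=1. Every pair that conflicts lands in different time slots.

4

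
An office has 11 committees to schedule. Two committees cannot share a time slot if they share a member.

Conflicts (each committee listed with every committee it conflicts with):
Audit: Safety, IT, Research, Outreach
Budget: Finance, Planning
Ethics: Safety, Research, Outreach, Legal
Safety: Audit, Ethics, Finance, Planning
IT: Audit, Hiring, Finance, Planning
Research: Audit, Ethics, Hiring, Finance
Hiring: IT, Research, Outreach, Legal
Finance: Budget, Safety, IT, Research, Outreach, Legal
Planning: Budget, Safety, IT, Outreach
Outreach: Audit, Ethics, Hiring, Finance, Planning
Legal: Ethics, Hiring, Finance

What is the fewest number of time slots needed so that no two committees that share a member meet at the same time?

2

Research and Hiring conflict, so at least 2 time slots are needed.
A valid assignment using 2 time slots: Audit=1, Budget=2, Ethics=1, Safety=2, IT=2, Research=2, Hiring=1, Finance=1, Planning=1, Outreach=2, Legal=2. Each listed conflict is separated.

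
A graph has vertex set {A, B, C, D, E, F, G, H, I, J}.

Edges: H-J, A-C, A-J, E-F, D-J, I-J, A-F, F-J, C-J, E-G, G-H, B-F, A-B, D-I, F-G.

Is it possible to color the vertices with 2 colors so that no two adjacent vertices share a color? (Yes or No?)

No

D, I, J form a triangle, so at least 3 colors are needed.
So 2 colors are not enough.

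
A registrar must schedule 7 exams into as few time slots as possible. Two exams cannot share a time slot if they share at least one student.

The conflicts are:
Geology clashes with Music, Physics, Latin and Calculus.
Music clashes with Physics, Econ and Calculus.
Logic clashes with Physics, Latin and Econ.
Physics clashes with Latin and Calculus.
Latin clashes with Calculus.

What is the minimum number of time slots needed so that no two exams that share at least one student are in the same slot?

Geology, Music, Physics, Calculus are mutually in conflict, so at least 4 time slots are needed.
Using 4 time slots: Geology=3, Music=4, Logic=2, Physics=1, Latin=4, Econ=1, Calculus=2. Every pair that conflicts lands in different time slots.

4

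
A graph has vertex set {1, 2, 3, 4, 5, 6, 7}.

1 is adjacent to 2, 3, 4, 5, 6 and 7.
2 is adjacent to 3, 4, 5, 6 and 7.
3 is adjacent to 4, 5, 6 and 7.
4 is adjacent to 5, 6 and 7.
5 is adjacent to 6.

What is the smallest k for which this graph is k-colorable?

6

1, 2, 3, 4, 5, 6 form a clique, so at least 6 colors are needed.
6 colors suffice: 1=green, 2=blue, 3=red, 4=yellow, 5=orange, 6=purple, 7=purple. No two adjacent vertices share a color.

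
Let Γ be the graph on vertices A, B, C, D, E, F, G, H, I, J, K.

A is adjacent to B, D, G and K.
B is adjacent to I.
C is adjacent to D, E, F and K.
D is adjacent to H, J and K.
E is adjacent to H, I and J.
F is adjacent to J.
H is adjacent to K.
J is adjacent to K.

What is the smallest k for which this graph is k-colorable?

3

D, J, K are mutually adjacent, so at least 3 colors are needed.
3 colors suffice: color 1 → {B, D, E, F, G}; color 2 → {I, K}; color 3 → {A, C, H, J}. No two adjacent vertices share a color.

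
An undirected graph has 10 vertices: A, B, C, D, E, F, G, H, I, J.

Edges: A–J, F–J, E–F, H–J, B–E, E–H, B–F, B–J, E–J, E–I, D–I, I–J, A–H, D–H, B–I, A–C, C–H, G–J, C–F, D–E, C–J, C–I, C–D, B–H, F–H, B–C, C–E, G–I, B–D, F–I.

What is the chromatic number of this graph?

6

B, C, E, F, I, J are mutually adjacent (a clique of size 6), so at least 6 colors are needed.
6 colors suffice: color 1 → {C, G}; color 2 → {D, J}; color 3 → {A, B}; color 4 → {H, I}; color 5 → {E}; color 6 → {F}. Every edge joins two different colors.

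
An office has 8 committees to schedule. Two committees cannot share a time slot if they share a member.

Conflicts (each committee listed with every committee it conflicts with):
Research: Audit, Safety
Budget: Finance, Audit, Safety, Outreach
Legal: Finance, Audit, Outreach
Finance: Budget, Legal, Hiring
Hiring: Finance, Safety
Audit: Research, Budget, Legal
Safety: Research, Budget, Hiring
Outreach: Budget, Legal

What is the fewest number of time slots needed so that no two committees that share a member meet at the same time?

2

Hiring and Safety conflict, so at least 2 time slots are needed.
2 time slots suffice: time slot 1 → {Research, Budget, Legal, Hiring}; time slot 2 → {Finance, Audit, Safety, Outreach}. No two conflicting committees share a time slot.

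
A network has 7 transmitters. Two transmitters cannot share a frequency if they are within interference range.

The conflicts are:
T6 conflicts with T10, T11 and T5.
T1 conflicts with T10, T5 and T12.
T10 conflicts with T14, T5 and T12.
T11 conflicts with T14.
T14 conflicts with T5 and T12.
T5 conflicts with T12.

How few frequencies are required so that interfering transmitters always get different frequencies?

T10, T14, T5, T12 pairwise conflict, so at least 4 frequencies are needed.
4 frequencies suffice: frequency 1 → {T11, T5}; frequency 2 → {T10}; frequency 3 → {T6, T1, T14}; frequency 4 → {T12}. Every pair that conflicts lands in different frequencies.

4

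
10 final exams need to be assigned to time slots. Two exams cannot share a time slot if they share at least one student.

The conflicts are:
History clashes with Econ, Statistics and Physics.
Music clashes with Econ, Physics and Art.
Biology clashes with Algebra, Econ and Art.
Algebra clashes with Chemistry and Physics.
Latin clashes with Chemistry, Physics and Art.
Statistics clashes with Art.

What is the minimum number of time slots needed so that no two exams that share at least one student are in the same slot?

3

The cycle History-Physics-Algebra-Biology-Econ-History has odd length 5, so it cannot be 2-colored; at least 3 time slots are needed.
3 time slots suffice: time slot 1 → {Chemistry, Econ, Physics, Art}; time slot 2 → {History, Music, Algebra, Latin}; time slot 3 → {Biology, Statistics}. Each listed conflict is separated.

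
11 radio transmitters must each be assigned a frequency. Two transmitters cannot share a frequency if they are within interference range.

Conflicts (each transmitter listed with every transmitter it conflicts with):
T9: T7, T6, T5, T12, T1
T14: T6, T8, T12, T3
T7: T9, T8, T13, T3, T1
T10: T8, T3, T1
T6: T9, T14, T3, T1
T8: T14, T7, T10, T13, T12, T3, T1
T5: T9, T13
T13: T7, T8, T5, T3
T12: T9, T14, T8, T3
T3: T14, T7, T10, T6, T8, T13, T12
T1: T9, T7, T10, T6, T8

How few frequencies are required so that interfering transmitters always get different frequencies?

T7, T8, T13, T3 pairwise conflict, so at least 4 frequencies are needed.
4 frequencies suffice: frequency 1 → {T9, T8}; frequency 2 → {T5, T3, T1}; frequency 3 → {T7, T10, T6, T12}; frequency 4 → {T14, T13}. No two conflicting transmitters share a frequency.

4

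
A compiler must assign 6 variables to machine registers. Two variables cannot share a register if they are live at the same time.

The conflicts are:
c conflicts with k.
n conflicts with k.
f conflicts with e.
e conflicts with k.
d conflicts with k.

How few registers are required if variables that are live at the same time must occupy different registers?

d and k conflict, so at least 2 registers are needed.
A valid assignment using 2 registers: c=2, n=2, f=1, e=2, d=2, k=1. Each listed conflict is separated.

2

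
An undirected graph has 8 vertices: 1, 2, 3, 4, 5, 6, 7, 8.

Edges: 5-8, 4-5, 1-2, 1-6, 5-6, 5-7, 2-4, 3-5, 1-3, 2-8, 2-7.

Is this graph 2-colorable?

No

The cycle 5-3-1-2-4-5 has odd length 5, so it cannot be 2-colored; at least 3 colors are needed.
So 2 colors are not enough.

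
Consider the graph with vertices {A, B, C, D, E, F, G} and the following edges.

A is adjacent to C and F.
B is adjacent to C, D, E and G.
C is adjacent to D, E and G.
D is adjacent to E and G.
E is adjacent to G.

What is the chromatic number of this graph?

5

B, C, D, E, G form a clique, so at least 5 colors are needed.
5 colors suffice: color 1 → {C, F}; color 2 → {A, G}; color 3 → {E}; color 4 → {B}; color 5 → {D}. Every edge joins two different colors.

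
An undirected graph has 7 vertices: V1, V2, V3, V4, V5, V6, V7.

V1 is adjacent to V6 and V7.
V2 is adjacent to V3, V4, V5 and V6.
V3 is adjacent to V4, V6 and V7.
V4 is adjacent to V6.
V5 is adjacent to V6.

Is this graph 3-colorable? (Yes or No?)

No

V2, V3, V4, V6 are mutually adjacent (a clique of size 4), so at least 4 colors are needed.
So 3 colors are not enough.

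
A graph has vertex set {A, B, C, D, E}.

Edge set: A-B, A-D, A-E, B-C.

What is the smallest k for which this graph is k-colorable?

B and C are adjacent, so at least 2 colors are needed.
One proper 2-coloring: A=1, B=2, C=1, D=2, E=2. Each edge has distinct colors on its endpoints.

2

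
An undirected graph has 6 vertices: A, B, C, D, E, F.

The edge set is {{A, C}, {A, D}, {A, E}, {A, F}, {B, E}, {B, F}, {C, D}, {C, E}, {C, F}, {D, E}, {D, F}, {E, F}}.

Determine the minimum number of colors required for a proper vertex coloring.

5

A, C, D, E, F are pairwise adjacent (a clique of size 5), so at least 5 colors are needed.
5 colors suffice: A=3, B=3, C=4, D=5, E=2, F=1. Every edge joins two different colors.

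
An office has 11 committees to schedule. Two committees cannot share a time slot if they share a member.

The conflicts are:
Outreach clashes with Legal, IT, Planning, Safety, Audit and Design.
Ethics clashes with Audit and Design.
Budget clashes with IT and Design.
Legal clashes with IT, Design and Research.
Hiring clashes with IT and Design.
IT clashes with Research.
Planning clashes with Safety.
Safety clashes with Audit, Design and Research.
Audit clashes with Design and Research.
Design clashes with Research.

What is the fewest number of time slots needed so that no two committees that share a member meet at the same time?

4

Safety, Audit, Design, Research all conflict with each other, so at least 4 time slots are needed.
4 time slots suffice: time slot 1 → {IT, Planning, Design}; time slot 2 → {Outreach, Ethics, Budget, Hiring, Research}; time slot 3 → {Legal, Audit}; time slot 4 → {Safety}. Every pair that conflicts lands in different time slots.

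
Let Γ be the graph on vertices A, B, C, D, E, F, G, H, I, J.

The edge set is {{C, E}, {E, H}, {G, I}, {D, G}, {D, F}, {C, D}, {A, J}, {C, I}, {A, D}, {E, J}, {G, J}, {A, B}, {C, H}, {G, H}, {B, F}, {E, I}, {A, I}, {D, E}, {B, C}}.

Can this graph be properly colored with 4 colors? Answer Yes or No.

The chromatic number is 3. C, E, I are mutually adjacent, so at least 3 colors are needed.
3 colors suffice: color red → {B, D, H, I, J}; color blue → {A, C, F, G}; color green → {E}.
Since 4 ≥ 3, a proper 4-coloring certainly exists.

Yes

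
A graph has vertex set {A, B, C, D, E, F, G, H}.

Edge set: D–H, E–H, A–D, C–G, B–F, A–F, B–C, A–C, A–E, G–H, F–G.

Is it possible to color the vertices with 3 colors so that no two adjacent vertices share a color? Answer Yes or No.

The chromatic number is 3. The cycle G-H-D-A-F-G has odd length 5, so it cannot be 2-colored; at least 3 colors are needed.
3 colors suffice: color red → {A, B, G}; color blue → {C, F, H}; color green → {D, E}.
That is already a proper 3-coloring.

Yes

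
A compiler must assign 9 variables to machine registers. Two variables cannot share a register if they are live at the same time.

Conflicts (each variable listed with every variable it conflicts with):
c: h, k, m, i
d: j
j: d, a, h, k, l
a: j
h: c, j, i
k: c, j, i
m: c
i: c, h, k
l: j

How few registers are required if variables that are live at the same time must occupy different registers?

c, k, i all conflict with each other, so at least 3 registers are needed.
A valid assignment using 3 registers: c=1, d=2, j=1, a=2, h=3, k=3, m=2, i=2, l=2. Each listed conflict is separated.

3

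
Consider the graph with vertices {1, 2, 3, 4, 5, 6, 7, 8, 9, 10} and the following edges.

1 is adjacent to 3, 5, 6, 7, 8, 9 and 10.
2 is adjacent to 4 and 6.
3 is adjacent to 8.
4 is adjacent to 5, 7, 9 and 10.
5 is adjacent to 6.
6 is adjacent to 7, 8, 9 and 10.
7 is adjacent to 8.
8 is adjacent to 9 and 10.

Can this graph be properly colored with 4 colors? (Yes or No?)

The chromatic number is 4. 1, 6, 7, 8 are mutually adjacent (a clique of size 4), so at least 4 colors are needed.
One proper 4-coloring: 1=b, 2=b, 3=a, 4=a, 5=c, 6=a, 7=d, 8=c, 9=d, 10=d.
That is already a proper 4-coloring.

Yes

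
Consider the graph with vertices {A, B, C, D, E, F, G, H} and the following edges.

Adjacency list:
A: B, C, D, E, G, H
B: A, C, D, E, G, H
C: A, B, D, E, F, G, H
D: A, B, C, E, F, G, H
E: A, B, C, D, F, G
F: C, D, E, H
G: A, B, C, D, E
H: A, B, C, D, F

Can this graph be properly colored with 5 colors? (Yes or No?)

No

A, B, C, D, E, G are pairwise adjacent (a clique of size 6), so at least 6 colors are needed.
So 5 colors are not enough.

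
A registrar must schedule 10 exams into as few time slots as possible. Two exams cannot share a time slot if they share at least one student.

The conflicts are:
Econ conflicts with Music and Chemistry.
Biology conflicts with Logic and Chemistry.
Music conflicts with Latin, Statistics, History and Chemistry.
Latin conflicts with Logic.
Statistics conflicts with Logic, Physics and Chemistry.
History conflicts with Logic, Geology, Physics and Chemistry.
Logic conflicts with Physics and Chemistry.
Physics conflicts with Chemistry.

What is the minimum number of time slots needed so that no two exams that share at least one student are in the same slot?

4

Statistics, Logic, Physics, Chemistry pairwise conflict, so at least 4 time slots are needed.
A valid assignment using 4 time slots: Econ=3, Biology=3, Music=2, Latin=1, Statistics=3, History=3, Logic=2, Geology=1, Physics=4, Chemistry=1. Each listed conflict is separated.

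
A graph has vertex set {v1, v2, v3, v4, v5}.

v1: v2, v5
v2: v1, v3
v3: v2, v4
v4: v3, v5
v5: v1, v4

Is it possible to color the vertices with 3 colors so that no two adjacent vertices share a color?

Yes

The chromatic number is 3. The cycle v4-v3-v2-v1-v5-v4 has odd length 5, so it cannot be 2-colored; at least 3 colors are needed.
3 colors suffice: color 1 → {v2, v4}; color 2 → {v3, v5}; color 3 → {v1}.
That is already a proper 3-coloring.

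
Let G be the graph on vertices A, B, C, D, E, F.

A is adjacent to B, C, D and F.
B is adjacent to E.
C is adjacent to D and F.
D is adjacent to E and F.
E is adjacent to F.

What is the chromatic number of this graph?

A, C, D, F form a clique, so at least 4 colors are needed.
4 colors suffice: A=green, B=red, C=yellow, D=blue, E=green, F=red. No two adjacent vertices share a color.

4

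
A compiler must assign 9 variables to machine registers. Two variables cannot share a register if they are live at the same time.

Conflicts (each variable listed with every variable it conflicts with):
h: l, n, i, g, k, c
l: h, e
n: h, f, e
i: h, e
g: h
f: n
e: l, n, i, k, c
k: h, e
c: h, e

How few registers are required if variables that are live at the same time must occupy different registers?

n and f conflict, so at least 2 registers are needed.
2 registers suffice: register 1 → {h, f, e}; register 2 → {l, n, i, g, k, c}. No two conflicting variables share a register.

2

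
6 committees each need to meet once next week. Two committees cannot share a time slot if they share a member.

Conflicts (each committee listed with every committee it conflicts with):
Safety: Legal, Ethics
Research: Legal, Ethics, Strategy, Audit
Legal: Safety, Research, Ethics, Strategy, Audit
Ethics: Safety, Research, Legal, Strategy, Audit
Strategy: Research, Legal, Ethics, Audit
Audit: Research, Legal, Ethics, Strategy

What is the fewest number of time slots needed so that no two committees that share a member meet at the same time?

5

Research, Legal, Ethics, Strategy, Audit are mutually in conflict, so at least 5 time slots are needed.
5 time slots suffice: time slot 1 → {Legal}; time slot 2 → {Ethics}; time slot 3 → {Safety, Strategy}; time slot 4 → {Research}; time slot 5 → {Audit}. No two conflicting committees share a time slot.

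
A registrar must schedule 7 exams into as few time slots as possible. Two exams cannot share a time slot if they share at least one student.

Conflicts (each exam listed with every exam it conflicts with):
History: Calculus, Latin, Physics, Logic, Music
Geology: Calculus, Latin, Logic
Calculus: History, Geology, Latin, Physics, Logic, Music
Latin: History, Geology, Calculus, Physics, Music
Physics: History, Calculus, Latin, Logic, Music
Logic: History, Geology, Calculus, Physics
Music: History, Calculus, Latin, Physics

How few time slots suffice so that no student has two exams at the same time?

History, Calculus, Latin, Physics, Music pairwise conflict, so at least 5 time slots are needed.
Using 5 time slots: History=3, Geology=2, Calculus=1, Latin=4, Physics=2, Logic=4, Music=5. Each listed conflict is separated.

5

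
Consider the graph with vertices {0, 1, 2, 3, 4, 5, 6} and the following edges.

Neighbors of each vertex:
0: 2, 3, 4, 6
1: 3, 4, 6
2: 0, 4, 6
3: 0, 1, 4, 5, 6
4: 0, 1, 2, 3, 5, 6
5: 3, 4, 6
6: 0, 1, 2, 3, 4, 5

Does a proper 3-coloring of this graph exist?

3, 4, 5, 6 form a clique, so at least 4 colors are needed.
So 3 colors are not enough.

No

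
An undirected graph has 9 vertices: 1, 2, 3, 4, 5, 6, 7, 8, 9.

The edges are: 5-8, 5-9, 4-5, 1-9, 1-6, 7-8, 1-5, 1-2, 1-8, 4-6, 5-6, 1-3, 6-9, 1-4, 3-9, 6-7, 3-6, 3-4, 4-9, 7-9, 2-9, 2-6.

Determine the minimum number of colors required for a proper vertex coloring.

5

1, 3, 4, 6, 9 form a clique, so at least 5 colors are needed.
One proper 5-coloring: 1=c, 2=d, 3=e, 4=d, 5=e, 6=b, 7=c, 8=a, 9=a. Each edge has distinct colors on its endpoints.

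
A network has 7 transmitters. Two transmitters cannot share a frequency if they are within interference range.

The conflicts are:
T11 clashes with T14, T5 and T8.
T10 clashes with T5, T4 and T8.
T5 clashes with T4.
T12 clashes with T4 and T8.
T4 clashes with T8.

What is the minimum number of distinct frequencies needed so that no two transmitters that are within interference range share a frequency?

T10, T4, T8 pairwise conflict, so at least 3 frequencies are needed.
3 frequencies suffice: frequency 1 → {T14, T5, T8}; frequency 2 → {T11, T4}; frequency 3 → {T10, T12}. Every pair that conflicts lands in different frequencies.

3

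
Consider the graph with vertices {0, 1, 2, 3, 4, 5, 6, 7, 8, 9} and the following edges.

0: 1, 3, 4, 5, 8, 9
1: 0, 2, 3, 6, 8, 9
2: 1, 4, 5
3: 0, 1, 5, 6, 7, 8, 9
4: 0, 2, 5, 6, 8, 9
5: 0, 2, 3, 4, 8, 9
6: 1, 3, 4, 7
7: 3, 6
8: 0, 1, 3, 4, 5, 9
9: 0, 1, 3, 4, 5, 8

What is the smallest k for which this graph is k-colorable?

5

0, 3, 5, 8, 9 are mutually adjacent (a clique of size 5), so at least 5 colors are needed.
5 colors suffice: color red → {3, 4}; color blue → {1, 5, 7}; color green → {2, 6, 9}; color yellow → {8}; color purple → {0}. No two adjacent vertices share a color.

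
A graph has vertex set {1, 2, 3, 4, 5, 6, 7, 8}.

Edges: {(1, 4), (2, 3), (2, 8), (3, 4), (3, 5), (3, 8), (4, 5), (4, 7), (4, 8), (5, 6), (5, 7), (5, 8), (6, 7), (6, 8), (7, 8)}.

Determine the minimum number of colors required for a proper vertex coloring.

4

3, 4, 5, 8 form a clique, so at least 4 colors are needed.
4 colors suffice: color a → {1, 8}; color b → {2, 4, 6}; color c → {5}; color d → {3, 7}. No two adjacent vertices share a color.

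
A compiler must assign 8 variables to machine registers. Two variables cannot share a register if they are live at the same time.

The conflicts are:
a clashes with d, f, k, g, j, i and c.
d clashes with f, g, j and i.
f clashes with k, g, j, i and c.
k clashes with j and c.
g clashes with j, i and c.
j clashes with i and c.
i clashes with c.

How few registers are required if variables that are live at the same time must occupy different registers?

a, d, f, g, j, i are mutually in conflict, so at least 6 registers are needed.
6 registers suffice: register 1 → {a}; register 2 → {f}; register 3 → {j}; register 4 → {d, c}; register 5 → {k, g}; register 6 → {i}. No two conflicting variables share a register.

6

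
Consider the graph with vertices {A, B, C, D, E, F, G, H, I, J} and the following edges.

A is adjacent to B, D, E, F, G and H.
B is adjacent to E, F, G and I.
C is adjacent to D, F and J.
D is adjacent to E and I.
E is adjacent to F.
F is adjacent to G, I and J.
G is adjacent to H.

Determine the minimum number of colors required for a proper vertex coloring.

A, B, F, G form a clique, so at least 4 colors are needed.
4 colors suffice: color 1 → {D, F, H}; color 2 → {A, C, I}; color 3 → {B, J}; color 4 → {E, G}. Each edge has distinct colors on its endpoints.

4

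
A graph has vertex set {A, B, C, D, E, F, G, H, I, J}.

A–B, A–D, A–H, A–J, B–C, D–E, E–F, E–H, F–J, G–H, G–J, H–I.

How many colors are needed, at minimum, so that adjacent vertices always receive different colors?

3

The cycle G-J-F-E-H-G has odd length 5, so it cannot be 2-colored; at least 3 colors are needed.
3 colors suffice: color 1 → {A, C, E, G, I}; color 2 → {B, D, H, J}; color 3 → {F}. Every edge joins two different colors.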